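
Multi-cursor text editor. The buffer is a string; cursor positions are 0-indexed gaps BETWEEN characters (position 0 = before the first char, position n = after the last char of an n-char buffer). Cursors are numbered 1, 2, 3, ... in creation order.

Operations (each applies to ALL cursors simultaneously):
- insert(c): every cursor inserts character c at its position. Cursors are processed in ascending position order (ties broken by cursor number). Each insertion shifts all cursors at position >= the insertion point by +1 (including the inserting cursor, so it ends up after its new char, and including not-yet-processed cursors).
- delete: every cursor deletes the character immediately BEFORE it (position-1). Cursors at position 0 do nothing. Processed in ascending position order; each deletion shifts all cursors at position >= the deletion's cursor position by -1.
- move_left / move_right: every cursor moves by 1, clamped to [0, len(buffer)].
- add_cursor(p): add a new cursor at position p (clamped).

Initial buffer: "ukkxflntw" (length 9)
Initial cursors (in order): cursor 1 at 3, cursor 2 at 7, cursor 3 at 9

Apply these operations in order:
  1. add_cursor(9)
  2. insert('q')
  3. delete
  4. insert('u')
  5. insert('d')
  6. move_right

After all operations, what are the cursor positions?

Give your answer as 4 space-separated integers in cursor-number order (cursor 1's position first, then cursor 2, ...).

Answer: 6 12 17 17

Derivation:
After op 1 (add_cursor(9)): buffer="ukkxflntw" (len 9), cursors c1@3 c2@7 c3@9 c4@9, authorship .........
After op 2 (insert('q')): buffer="ukkqxflnqtwqq" (len 13), cursors c1@4 c2@9 c3@13 c4@13, authorship ...1....2..34
After op 3 (delete): buffer="ukkxflntw" (len 9), cursors c1@3 c2@7 c3@9 c4@9, authorship .........
After op 4 (insert('u')): buffer="ukkuxflnutwuu" (len 13), cursors c1@4 c2@9 c3@13 c4@13, authorship ...1....2..34
After op 5 (insert('d')): buffer="ukkudxflnudtwuudd" (len 17), cursors c1@5 c2@11 c3@17 c4@17, authorship ...11....22..3434
After op 6 (move_right): buffer="ukkudxflnudtwuudd" (len 17), cursors c1@6 c2@12 c3@17 c4@17, authorship ...11....22..3434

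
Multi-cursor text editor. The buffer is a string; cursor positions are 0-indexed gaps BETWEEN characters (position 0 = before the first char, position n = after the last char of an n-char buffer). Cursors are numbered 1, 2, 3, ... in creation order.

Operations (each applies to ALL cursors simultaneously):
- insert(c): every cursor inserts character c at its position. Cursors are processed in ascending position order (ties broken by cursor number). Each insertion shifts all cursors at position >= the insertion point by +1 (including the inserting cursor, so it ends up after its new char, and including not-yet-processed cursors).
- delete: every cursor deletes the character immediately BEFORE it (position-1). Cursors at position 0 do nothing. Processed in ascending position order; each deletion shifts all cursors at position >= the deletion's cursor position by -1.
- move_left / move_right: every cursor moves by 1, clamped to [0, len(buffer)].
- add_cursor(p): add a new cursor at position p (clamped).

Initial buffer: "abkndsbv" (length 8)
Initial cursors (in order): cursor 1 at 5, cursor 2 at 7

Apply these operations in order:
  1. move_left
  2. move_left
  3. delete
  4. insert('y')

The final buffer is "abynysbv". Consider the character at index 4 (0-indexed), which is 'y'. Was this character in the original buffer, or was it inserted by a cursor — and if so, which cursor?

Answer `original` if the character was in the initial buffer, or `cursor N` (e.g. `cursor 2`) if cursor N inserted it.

Answer: cursor 2

Derivation:
After op 1 (move_left): buffer="abkndsbv" (len 8), cursors c1@4 c2@6, authorship ........
After op 2 (move_left): buffer="abkndsbv" (len 8), cursors c1@3 c2@5, authorship ........
After op 3 (delete): buffer="abnsbv" (len 6), cursors c1@2 c2@3, authorship ......
After op 4 (insert('y')): buffer="abynysbv" (len 8), cursors c1@3 c2@5, authorship ..1.2...
Authorship (.=original, N=cursor N): . . 1 . 2 . . .
Index 4: author = 2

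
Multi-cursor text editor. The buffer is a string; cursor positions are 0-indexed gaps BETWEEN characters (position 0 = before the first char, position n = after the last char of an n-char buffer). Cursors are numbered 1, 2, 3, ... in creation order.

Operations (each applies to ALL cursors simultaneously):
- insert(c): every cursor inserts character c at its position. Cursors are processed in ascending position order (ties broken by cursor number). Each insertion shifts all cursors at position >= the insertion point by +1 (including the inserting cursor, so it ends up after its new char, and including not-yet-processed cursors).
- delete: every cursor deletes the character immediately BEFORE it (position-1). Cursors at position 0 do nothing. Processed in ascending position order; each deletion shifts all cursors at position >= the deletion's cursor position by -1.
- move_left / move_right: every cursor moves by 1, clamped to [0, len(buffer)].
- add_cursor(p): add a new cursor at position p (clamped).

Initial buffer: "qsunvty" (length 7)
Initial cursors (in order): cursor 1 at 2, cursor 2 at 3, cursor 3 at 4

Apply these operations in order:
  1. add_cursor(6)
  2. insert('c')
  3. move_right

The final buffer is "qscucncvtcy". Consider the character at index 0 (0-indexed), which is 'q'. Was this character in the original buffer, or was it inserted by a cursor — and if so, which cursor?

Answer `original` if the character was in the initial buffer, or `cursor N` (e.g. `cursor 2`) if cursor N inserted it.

After op 1 (add_cursor(6)): buffer="qsunvty" (len 7), cursors c1@2 c2@3 c3@4 c4@6, authorship .......
After op 2 (insert('c')): buffer="qscucncvtcy" (len 11), cursors c1@3 c2@5 c3@7 c4@10, authorship ..1.2.3..4.
After op 3 (move_right): buffer="qscucncvtcy" (len 11), cursors c1@4 c2@6 c3@8 c4@11, authorship ..1.2.3..4.
Authorship (.=original, N=cursor N): . . 1 . 2 . 3 . . 4 .
Index 0: author = original

Answer: original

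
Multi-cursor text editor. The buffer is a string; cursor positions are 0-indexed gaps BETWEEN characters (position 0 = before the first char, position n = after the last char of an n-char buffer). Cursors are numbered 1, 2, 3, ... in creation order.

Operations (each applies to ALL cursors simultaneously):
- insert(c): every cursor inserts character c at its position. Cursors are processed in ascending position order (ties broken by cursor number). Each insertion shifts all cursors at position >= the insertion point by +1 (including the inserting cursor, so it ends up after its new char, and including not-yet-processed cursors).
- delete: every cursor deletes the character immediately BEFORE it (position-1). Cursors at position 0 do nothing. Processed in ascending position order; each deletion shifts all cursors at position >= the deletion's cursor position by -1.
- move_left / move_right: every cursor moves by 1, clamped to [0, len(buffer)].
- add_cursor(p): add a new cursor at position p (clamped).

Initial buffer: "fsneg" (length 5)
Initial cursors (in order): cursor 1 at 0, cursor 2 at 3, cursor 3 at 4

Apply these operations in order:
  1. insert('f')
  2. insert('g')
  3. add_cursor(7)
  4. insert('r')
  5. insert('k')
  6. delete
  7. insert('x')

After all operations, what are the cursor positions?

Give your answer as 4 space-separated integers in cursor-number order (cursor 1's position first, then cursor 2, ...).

After op 1 (insert('f')): buffer="ffsnfefg" (len 8), cursors c1@1 c2@5 c3@7, authorship 1...2.3.
After op 2 (insert('g')): buffer="fgfsnfgefgg" (len 11), cursors c1@2 c2@7 c3@10, authorship 11...22.33.
After op 3 (add_cursor(7)): buffer="fgfsnfgefgg" (len 11), cursors c1@2 c2@7 c4@7 c3@10, authorship 11...22.33.
After op 4 (insert('r')): buffer="fgrfsnfgrrefgrg" (len 15), cursors c1@3 c2@10 c4@10 c3@14, authorship 111...2224.333.
After op 5 (insert('k')): buffer="fgrkfsnfgrrkkefgrkg" (len 19), cursors c1@4 c2@13 c4@13 c3@18, authorship 1111...222424.3333.
After op 6 (delete): buffer="fgrfsnfgrrefgrg" (len 15), cursors c1@3 c2@10 c4@10 c3@14, authorship 111...2224.333.
After op 7 (insert('x')): buffer="fgrxfsnfgrrxxefgrxg" (len 19), cursors c1@4 c2@13 c4@13 c3@18, authorship 1111...222424.3333.

Answer: 4 13 18 13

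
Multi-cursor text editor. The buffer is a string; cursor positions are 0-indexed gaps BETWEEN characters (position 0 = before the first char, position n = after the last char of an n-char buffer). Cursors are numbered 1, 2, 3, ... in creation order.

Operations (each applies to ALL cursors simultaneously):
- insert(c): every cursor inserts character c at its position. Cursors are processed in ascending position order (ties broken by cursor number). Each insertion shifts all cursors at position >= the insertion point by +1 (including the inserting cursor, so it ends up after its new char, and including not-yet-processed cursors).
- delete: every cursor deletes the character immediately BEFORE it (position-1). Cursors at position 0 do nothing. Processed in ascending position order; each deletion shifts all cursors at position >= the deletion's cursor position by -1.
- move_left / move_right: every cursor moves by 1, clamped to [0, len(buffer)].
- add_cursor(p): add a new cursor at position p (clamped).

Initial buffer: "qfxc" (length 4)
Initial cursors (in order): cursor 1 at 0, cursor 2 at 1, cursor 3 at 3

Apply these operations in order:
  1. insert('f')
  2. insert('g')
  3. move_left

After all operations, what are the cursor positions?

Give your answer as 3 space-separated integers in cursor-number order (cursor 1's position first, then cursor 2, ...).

Answer: 1 4 8

Derivation:
After op 1 (insert('f')): buffer="fqffxfc" (len 7), cursors c1@1 c2@3 c3@6, authorship 1.2..3.
After op 2 (insert('g')): buffer="fgqfgfxfgc" (len 10), cursors c1@2 c2@5 c3@9, authorship 11.22..33.
After op 3 (move_left): buffer="fgqfgfxfgc" (len 10), cursors c1@1 c2@4 c3@8, authorship 11.22..33.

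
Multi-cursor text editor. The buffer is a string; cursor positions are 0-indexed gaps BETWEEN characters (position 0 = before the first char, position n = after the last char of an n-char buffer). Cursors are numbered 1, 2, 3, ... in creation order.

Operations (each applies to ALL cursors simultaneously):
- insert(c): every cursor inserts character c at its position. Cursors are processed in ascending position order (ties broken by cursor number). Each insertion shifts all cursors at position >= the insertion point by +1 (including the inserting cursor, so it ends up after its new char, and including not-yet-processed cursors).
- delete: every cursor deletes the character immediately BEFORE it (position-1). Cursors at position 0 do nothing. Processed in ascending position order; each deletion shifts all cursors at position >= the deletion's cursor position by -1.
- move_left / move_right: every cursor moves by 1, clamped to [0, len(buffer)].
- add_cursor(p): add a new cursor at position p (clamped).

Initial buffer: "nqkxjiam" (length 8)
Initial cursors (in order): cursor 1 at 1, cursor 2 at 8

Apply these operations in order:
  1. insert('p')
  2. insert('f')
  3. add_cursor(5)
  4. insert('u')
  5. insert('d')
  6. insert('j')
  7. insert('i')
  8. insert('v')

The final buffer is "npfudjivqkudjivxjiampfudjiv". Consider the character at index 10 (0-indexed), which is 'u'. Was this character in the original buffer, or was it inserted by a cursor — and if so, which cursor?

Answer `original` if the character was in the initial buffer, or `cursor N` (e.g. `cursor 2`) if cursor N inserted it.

Answer: cursor 3

Derivation:
After op 1 (insert('p')): buffer="npqkxjiamp" (len 10), cursors c1@2 c2@10, authorship .1.......2
After op 2 (insert('f')): buffer="npfqkxjiampf" (len 12), cursors c1@3 c2@12, authorship .11.......22
After op 3 (add_cursor(5)): buffer="npfqkxjiampf" (len 12), cursors c1@3 c3@5 c2@12, authorship .11.......22
After op 4 (insert('u')): buffer="npfuqkuxjiampfu" (len 15), cursors c1@4 c3@7 c2@15, authorship .111..3.....222
After op 5 (insert('d')): buffer="npfudqkudxjiampfud" (len 18), cursors c1@5 c3@9 c2@18, authorship .1111..33.....2222
After op 6 (insert('j')): buffer="npfudjqkudjxjiampfudj" (len 21), cursors c1@6 c3@11 c2@21, authorship .11111..333.....22222
After op 7 (insert('i')): buffer="npfudjiqkudjixjiampfudji" (len 24), cursors c1@7 c3@13 c2@24, authorship .111111..3333.....222222
After op 8 (insert('v')): buffer="npfudjivqkudjivxjiampfudjiv" (len 27), cursors c1@8 c3@15 c2@27, authorship .1111111..33333.....2222222
Authorship (.=original, N=cursor N): . 1 1 1 1 1 1 1 . . 3 3 3 3 3 . . . . . 2 2 2 2 2 2 2
Index 10: author = 3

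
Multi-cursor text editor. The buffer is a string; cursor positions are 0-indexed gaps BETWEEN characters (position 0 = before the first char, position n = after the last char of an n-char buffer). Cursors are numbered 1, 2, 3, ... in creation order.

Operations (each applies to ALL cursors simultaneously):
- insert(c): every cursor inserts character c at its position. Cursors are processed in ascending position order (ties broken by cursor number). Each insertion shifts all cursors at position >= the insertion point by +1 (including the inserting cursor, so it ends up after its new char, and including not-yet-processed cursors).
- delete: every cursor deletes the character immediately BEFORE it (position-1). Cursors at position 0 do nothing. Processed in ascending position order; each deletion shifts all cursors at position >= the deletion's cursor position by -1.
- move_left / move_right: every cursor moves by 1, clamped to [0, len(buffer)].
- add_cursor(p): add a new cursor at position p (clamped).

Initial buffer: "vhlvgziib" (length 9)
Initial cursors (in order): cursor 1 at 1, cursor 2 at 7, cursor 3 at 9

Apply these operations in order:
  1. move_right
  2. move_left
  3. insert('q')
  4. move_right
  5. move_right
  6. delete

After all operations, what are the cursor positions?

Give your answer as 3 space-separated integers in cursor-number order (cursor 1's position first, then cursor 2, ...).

Answer: 3 9 9

Derivation:
After op 1 (move_right): buffer="vhlvgziib" (len 9), cursors c1@2 c2@8 c3@9, authorship .........
After op 2 (move_left): buffer="vhlvgziib" (len 9), cursors c1@1 c2@7 c3@8, authorship .........
After op 3 (insert('q')): buffer="vqhlvgziqiqb" (len 12), cursors c1@2 c2@9 c3@11, authorship .1......2.3.
After op 4 (move_right): buffer="vqhlvgziqiqb" (len 12), cursors c1@3 c2@10 c3@12, authorship .1......2.3.
After op 5 (move_right): buffer="vqhlvgziqiqb" (len 12), cursors c1@4 c2@11 c3@12, authorship .1......2.3.
After op 6 (delete): buffer="vqhvgziqi" (len 9), cursors c1@3 c2@9 c3@9, authorship .1.....2.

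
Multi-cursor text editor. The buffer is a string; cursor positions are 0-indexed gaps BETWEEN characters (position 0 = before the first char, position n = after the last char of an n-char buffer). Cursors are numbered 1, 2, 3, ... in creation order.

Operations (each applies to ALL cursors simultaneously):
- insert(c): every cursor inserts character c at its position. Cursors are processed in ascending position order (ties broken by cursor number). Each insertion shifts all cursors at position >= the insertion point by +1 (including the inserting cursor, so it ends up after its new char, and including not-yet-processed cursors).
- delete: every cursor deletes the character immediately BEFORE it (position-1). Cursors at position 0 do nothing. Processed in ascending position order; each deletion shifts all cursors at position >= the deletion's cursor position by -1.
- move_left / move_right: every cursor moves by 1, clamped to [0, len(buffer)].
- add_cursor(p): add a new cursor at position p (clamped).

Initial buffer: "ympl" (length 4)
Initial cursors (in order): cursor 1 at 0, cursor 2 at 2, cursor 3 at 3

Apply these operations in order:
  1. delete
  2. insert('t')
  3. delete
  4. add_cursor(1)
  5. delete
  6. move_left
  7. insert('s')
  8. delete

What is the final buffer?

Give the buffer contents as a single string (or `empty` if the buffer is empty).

After op 1 (delete): buffer="yl" (len 2), cursors c1@0 c2@1 c3@1, authorship ..
After op 2 (insert('t')): buffer="tyttl" (len 5), cursors c1@1 c2@4 c3@4, authorship 1.23.
After op 3 (delete): buffer="yl" (len 2), cursors c1@0 c2@1 c3@1, authorship ..
After op 4 (add_cursor(1)): buffer="yl" (len 2), cursors c1@0 c2@1 c3@1 c4@1, authorship ..
After op 5 (delete): buffer="l" (len 1), cursors c1@0 c2@0 c3@0 c4@0, authorship .
After op 6 (move_left): buffer="l" (len 1), cursors c1@0 c2@0 c3@0 c4@0, authorship .
After op 7 (insert('s')): buffer="ssssl" (len 5), cursors c1@4 c2@4 c3@4 c4@4, authorship 1234.
After op 8 (delete): buffer="l" (len 1), cursors c1@0 c2@0 c3@0 c4@0, authorship .

Answer: l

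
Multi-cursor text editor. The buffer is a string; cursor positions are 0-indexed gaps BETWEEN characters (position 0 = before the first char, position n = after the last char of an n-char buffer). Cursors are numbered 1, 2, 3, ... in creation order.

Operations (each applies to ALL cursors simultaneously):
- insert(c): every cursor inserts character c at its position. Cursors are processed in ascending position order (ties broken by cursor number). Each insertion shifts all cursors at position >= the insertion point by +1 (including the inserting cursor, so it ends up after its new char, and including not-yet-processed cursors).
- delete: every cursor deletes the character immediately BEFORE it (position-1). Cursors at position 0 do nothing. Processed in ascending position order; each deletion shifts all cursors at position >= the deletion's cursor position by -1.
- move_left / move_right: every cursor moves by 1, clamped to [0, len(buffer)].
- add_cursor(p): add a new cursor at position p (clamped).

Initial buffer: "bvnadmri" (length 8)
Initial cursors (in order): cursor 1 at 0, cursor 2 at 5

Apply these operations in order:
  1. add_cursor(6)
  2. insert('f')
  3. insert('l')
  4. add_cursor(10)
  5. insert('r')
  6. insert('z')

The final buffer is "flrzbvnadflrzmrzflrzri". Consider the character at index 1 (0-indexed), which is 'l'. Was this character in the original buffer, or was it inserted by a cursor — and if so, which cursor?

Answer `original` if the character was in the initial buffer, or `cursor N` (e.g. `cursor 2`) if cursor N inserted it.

Answer: cursor 1

Derivation:
After op 1 (add_cursor(6)): buffer="bvnadmri" (len 8), cursors c1@0 c2@5 c3@6, authorship ........
After op 2 (insert('f')): buffer="fbvnadfmfri" (len 11), cursors c1@1 c2@7 c3@9, authorship 1.....2.3..
After op 3 (insert('l')): buffer="flbvnadflmflri" (len 14), cursors c1@2 c2@9 c3@12, authorship 11.....22.33..
After op 4 (add_cursor(10)): buffer="flbvnadflmflri" (len 14), cursors c1@2 c2@9 c4@10 c3@12, authorship 11.....22.33..
After op 5 (insert('r')): buffer="flrbvnadflrmrflrri" (len 18), cursors c1@3 c2@11 c4@13 c3@16, authorship 111.....222.4333..
After op 6 (insert('z')): buffer="flrzbvnadflrzmrzflrzri" (len 22), cursors c1@4 c2@13 c4@16 c3@20, authorship 1111.....2222.443333..
Authorship (.=original, N=cursor N): 1 1 1 1 . . . . . 2 2 2 2 . 4 4 3 3 3 3 . .
Index 1: author = 1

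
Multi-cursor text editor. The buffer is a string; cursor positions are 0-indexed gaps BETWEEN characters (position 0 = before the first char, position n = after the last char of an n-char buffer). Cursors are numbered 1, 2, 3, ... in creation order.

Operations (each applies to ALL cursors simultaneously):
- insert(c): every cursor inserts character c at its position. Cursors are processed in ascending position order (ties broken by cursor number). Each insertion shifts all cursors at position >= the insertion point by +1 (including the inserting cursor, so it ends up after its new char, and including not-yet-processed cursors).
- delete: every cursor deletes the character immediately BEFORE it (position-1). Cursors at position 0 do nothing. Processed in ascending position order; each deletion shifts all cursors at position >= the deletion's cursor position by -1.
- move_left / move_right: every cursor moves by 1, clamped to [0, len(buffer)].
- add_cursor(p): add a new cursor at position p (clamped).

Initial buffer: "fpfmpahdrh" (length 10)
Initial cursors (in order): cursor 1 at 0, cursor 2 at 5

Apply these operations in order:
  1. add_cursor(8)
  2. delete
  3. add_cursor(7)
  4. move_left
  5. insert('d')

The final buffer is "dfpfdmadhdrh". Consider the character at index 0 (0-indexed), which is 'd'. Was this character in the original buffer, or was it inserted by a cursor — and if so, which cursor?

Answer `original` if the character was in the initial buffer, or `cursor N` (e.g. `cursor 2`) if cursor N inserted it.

Answer: cursor 1

Derivation:
After op 1 (add_cursor(8)): buffer="fpfmpahdrh" (len 10), cursors c1@0 c2@5 c3@8, authorship ..........
After op 2 (delete): buffer="fpfmahrh" (len 8), cursors c1@0 c2@4 c3@6, authorship ........
After op 3 (add_cursor(7)): buffer="fpfmahrh" (len 8), cursors c1@0 c2@4 c3@6 c4@7, authorship ........
After op 4 (move_left): buffer="fpfmahrh" (len 8), cursors c1@0 c2@3 c3@5 c4@6, authorship ........
After op 5 (insert('d')): buffer="dfpfdmadhdrh" (len 12), cursors c1@1 c2@5 c3@8 c4@10, authorship 1...2..3.4..
Authorship (.=original, N=cursor N): 1 . . . 2 . . 3 . 4 . .
Index 0: author = 1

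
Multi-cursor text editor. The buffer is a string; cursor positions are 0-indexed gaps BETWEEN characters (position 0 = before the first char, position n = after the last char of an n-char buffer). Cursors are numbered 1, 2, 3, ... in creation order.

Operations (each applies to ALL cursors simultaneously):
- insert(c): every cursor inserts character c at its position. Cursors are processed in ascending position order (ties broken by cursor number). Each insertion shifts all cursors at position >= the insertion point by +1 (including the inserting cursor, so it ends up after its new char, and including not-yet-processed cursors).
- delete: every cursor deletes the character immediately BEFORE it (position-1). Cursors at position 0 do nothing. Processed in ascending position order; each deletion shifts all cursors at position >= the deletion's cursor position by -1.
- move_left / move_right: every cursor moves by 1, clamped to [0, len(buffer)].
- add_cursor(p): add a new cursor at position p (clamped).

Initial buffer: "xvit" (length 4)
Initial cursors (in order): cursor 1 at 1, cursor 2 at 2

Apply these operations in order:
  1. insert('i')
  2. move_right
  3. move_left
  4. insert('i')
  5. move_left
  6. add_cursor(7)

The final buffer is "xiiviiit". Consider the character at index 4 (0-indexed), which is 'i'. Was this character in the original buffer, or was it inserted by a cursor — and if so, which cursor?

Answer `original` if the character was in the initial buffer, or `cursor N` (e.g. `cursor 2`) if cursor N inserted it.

Answer: cursor 2

Derivation:
After op 1 (insert('i')): buffer="xiviit" (len 6), cursors c1@2 c2@4, authorship .1.2..
After op 2 (move_right): buffer="xiviit" (len 6), cursors c1@3 c2@5, authorship .1.2..
After op 3 (move_left): buffer="xiviit" (len 6), cursors c1@2 c2@4, authorship .1.2..
After op 4 (insert('i')): buffer="xiiviiit" (len 8), cursors c1@3 c2@6, authorship .11.22..
After op 5 (move_left): buffer="xiiviiit" (len 8), cursors c1@2 c2@5, authorship .11.22..
After op 6 (add_cursor(7)): buffer="xiiviiit" (len 8), cursors c1@2 c2@5 c3@7, authorship .11.22..
Authorship (.=original, N=cursor N): . 1 1 . 2 2 . .
Index 4: author = 2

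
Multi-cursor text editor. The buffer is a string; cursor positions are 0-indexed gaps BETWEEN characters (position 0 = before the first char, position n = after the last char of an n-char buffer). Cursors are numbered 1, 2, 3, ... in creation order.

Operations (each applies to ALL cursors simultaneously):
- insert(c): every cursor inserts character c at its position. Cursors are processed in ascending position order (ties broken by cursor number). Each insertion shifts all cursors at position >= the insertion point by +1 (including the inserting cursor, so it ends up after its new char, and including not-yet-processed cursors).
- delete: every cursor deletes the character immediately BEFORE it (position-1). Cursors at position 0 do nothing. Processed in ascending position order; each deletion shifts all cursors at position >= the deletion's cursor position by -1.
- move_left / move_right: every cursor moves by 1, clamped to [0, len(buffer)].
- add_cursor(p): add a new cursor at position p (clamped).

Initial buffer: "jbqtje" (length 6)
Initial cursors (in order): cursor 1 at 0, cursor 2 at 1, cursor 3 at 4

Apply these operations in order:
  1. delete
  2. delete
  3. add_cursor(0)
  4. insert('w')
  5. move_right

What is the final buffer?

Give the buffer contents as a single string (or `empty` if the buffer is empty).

Answer: wwwbwje

Derivation:
After op 1 (delete): buffer="bqje" (len 4), cursors c1@0 c2@0 c3@2, authorship ....
After op 2 (delete): buffer="bje" (len 3), cursors c1@0 c2@0 c3@1, authorship ...
After op 3 (add_cursor(0)): buffer="bje" (len 3), cursors c1@0 c2@0 c4@0 c3@1, authorship ...
After op 4 (insert('w')): buffer="wwwbwje" (len 7), cursors c1@3 c2@3 c4@3 c3@5, authorship 124.3..
After op 5 (move_right): buffer="wwwbwje" (len 7), cursors c1@4 c2@4 c4@4 c3@6, authorship 124.3..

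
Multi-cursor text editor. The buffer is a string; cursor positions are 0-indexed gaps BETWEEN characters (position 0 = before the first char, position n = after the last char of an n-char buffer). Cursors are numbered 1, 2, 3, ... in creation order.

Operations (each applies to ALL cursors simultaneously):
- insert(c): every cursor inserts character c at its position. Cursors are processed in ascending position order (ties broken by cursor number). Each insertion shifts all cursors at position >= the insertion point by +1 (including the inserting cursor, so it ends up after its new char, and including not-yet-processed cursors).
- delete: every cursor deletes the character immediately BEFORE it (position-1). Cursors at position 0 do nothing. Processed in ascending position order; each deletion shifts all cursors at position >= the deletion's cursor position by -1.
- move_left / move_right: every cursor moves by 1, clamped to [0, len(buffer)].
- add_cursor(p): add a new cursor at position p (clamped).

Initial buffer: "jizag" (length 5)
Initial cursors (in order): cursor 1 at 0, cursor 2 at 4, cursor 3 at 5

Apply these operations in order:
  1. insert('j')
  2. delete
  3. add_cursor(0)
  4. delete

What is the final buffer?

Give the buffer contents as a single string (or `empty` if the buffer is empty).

After op 1 (insert('j')): buffer="jjizajgj" (len 8), cursors c1@1 c2@6 c3@8, authorship 1....2.3
After op 2 (delete): buffer="jizag" (len 5), cursors c1@0 c2@4 c3@5, authorship .....
After op 3 (add_cursor(0)): buffer="jizag" (len 5), cursors c1@0 c4@0 c2@4 c3@5, authorship .....
After op 4 (delete): buffer="jiz" (len 3), cursors c1@0 c4@0 c2@3 c3@3, authorship ...

Answer: jiz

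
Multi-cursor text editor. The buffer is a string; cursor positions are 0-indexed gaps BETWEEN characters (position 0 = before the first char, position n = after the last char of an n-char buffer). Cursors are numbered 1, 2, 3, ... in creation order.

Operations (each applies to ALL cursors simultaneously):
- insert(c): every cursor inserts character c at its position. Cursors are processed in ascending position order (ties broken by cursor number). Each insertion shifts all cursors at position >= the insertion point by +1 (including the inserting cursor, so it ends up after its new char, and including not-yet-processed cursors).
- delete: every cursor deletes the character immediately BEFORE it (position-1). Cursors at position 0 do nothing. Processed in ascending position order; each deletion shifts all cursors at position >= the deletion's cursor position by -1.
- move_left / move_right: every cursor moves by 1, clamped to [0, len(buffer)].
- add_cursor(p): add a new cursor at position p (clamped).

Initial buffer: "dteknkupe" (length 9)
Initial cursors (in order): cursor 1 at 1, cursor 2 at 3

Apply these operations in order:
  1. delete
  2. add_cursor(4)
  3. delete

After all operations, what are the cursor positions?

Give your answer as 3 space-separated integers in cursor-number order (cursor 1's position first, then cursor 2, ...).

After op 1 (delete): buffer="tknkupe" (len 7), cursors c1@0 c2@1, authorship .......
After op 2 (add_cursor(4)): buffer="tknkupe" (len 7), cursors c1@0 c2@1 c3@4, authorship .......
After op 3 (delete): buffer="knupe" (len 5), cursors c1@0 c2@0 c3@2, authorship .....

Answer: 0 0 2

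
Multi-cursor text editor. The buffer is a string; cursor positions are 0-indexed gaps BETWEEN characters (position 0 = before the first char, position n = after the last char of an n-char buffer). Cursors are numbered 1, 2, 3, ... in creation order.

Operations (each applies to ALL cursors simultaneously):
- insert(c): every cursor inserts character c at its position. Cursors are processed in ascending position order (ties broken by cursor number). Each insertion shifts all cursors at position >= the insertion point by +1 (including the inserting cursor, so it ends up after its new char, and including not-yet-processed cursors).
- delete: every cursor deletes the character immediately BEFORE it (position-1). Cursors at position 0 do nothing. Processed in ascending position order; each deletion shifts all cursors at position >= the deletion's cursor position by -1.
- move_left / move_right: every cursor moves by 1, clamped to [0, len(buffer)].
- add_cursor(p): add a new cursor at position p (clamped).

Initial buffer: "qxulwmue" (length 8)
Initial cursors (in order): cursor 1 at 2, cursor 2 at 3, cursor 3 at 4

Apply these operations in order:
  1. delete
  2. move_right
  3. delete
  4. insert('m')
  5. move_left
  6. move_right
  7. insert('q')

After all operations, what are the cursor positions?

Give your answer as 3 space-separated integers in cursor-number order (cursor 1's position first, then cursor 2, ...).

Answer: 6 6 6

Derivation:
After op 1 (delete): buffer="qwmue" (len 5), cursors c1@1 c2@1 c3@1, authorship .....
After op 2 (move_right): buffer="qwmue" (len 5), cursors c1@2 c2@2 c3@2, authorship .....
After op 3 (delete): buffer="mue" (len 3), cursors c1@0 c2@0 c3@0, authorship ...
After op 4 (insert('m')): buffer="mmmmue" (len 6), cursors c1@3 c2@3 c3@3, authorship 123...
After op 5 (move_left): buffer="mmmmue" (len 6), cursors c1@2 c2@2 c3@2, authorship 123...
After op 6 (move_right): buffer="mmmmue" (len 6), cursors c1@3 c2@3 c3@3, authorship 123...
After op 7 (insert('q')): buffer="mmmqqqmue" (len 9), cursors c1@6 c2@6 c3@6, authorship 123123...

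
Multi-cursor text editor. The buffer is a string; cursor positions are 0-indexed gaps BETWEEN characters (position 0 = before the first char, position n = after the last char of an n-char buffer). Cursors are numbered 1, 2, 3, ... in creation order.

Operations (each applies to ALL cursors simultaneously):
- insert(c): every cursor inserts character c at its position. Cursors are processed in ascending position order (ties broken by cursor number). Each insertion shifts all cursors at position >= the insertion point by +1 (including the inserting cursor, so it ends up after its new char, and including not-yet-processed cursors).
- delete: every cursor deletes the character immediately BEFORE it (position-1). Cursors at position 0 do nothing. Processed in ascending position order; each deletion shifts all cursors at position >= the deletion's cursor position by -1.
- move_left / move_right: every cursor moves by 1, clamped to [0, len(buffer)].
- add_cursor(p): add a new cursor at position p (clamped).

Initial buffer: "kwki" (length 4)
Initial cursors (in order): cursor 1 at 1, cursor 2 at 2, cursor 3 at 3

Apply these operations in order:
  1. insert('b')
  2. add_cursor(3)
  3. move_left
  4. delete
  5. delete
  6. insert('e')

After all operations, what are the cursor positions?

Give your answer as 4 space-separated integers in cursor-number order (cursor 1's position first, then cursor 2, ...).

Answer: 4 4 4 4

Derivation:
After op 1 (insert('b')): buffer="kbwbkbi" (len 7), cursors c1@2 c2@4 c3@6, authorship .1.2.3.
After op 2 (add_cursor(3)): buffer="kbwbkbi" (len 7), cursors c1@2 c4@3 c2@4 c3@6, authorship .1.2.3.
After op 3 (move_left): buffer="kbwbkbi" (len 7), cursors c1@1 c4@2 c2@3 c3@5, authorship .1.2.3.
After op 4 (delete): buffer="bbi" (len 3), cursors c1@0 c2@0 c4@0 c3@1, authorship 23.
After op 5 (delete): buffer="bi" (len 2), cursors c1@0 c2@0 c3@0 c4@0, authorship 3.
After op 6 (insert('e')): buffer="eeeebi" (len 6), cursors c1@4 c2@4 c3@4 c4@4, authorship 12343.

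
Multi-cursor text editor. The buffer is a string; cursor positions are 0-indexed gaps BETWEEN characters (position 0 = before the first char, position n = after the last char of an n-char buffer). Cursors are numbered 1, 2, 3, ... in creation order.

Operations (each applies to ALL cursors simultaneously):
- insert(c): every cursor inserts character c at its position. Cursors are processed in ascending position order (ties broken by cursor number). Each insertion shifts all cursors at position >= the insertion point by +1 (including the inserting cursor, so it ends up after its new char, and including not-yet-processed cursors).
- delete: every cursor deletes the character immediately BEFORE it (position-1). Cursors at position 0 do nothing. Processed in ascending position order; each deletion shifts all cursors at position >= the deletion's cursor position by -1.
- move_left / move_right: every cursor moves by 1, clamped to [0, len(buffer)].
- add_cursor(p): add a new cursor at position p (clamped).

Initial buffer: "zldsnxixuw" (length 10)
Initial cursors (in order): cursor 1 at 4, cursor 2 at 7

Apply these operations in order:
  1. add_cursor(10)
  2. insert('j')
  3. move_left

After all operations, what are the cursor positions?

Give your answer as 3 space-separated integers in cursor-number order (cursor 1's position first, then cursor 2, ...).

After op 1 (add_cursor(10)): buffer="zldsnxixuw" (len 10), cursors c1@4 c2@7 c3@10, authorship ..........
After op 2 (insert('j')): buffer="zldsjnxijxuwj" (len 13), cursors c1@5 c2@9 c3@13, authorship ....1...2...3
After op 3 (move_left): buffer="zldsjnxijxuwj" (len 13), cursors c1@4 c2@8 c3@12, authorship ....1...2...3

Answer: 4 8 12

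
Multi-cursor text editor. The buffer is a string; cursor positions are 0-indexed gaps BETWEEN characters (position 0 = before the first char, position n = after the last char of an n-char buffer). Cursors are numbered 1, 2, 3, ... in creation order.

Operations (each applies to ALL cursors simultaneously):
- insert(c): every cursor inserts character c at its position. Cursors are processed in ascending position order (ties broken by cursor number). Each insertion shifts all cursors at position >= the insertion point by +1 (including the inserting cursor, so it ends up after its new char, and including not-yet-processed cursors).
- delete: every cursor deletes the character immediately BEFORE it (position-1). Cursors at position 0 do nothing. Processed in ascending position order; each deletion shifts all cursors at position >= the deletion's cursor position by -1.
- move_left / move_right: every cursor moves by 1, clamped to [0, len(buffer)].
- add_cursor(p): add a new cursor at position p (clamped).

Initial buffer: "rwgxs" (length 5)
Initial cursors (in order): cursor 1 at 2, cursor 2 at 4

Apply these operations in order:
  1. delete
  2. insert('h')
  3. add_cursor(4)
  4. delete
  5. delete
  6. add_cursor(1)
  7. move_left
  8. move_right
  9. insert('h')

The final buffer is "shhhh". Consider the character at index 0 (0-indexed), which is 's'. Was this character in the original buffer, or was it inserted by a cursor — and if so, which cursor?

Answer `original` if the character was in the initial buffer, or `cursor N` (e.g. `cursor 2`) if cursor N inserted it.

After op 1 (delete): buffer="rgs" (len 3), cursors c1@1 c2@2, authorship ...
After op 2 (insert('h')): buffer="rhghs" (len 5), cursors c1@2 c2@4, authorship .1.2.
After op 3 (add_cursor(4)): buffer="rhghs" (len 5), cursors c1@2 c2@4 c3@4, authorship .1.2.
After op 4 (delete): buffer="rs" (len 2), cursors c1@1 c2@1 c3@1, authorship ..
After op 5 (delete): buffer="s" (len 1), cursors c1@0 c2@0 c3@0, authorship .
After op 6 (add_cursor(1)): buffer="s" (len 1), cursors c1@0 c2@0 c3@0 c4@1, authorship .
After op 7 (move_left): buffer="s" (len 1), cursors c1@0 c2@0 c3@0 c4@0, authorship .
After op 8 (move_right): buffer="s" (len 1), cursors c1@1 c2@1 c3@1 c4@1, authorship .
After op 9 (insert('h')): buffer="shhhh" (len 5), cursors c1@5 c2@5 c3@5 c4@5, authorship .1234
Authorship (.=original, N=cursor N): . 1 2 3 4
Index 0: author = original

Answer: original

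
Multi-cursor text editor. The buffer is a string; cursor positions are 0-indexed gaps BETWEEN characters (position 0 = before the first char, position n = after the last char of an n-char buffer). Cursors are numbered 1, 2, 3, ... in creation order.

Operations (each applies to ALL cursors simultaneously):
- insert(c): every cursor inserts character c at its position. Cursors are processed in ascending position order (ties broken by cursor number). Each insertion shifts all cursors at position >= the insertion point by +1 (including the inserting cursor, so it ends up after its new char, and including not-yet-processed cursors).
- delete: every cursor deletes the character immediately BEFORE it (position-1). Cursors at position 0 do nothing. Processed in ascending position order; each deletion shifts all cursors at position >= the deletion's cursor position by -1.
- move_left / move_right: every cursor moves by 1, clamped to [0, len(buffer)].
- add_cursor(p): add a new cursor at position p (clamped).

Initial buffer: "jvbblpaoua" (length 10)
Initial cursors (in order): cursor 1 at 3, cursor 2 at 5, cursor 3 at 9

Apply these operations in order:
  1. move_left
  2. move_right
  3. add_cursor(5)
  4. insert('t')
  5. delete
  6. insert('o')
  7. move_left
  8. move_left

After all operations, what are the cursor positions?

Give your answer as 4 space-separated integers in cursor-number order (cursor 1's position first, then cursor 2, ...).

Answer: 2 6 11 6

Derivation:
After op 1 (move_left): buffer="jvbblpaoua" (len 10), cursors c1@2 c2@4 c3@8, authorship ..........
After op 2 (move_right): buffer="jvbblpaoua" (len 10), cursors c1@3 c2@5 c3@9, authorship ..........
After op 3 (add_cursor(5)): buffer="jvbblpaoua" (len 10), cursors c1@3 c2@5 c4@5 c3@9, authorship ..........
After op 4 (insert('t')): buffer="jvbtblttpaouta" (len 14), cursors c1@4 c2@8 c4@8 c3@13, authorship ...1..24....3.
After op 5 (delete): buffer="jvbblpaoua" (len 10), cursors c1@3 c2@5 c4@5 c3@9, authorship ..........
After op 6 (insert('o')): buffer="jvbobloopaouoa" (len 14), cursors c1@4 c2@8 c4@8 c3@13, authorship ...1..24....3.
After op 7 (move_left): buffer="jvbobloopaouoa" (len 14), cursors c1@3 c2@7 c4@7 c3@12, authorship ...1..24....3.
After op 8 (move_left): buffer="jvbobloopaouoa" (len 14), cursors c1@2 c2@6 c4@6 c3@11, authorship ...1..24....3.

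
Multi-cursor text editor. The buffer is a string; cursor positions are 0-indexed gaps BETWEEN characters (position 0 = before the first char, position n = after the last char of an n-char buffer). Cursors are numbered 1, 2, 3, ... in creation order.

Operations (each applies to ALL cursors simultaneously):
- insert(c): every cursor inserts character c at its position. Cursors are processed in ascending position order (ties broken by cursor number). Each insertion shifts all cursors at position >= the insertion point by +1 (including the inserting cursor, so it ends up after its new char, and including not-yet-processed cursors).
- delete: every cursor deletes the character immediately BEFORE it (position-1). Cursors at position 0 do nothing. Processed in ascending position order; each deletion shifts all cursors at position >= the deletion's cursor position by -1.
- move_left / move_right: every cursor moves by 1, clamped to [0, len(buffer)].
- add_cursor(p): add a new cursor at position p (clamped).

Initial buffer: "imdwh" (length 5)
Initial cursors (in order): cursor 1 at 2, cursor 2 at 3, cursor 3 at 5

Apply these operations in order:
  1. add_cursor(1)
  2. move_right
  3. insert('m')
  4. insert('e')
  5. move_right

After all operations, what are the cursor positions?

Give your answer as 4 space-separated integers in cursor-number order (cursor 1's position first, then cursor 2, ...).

Answer: 8 11 13 5

Derivation:
After op 1 (add_cursor(1)): buffer="imdwh" (len 5), cursors c4@1 c1@2 c2@3 c3@5, authorship .....
After op 2 (move_right): buffer="imdwh" (len 5), cursors c4@2 c1@3 c2@4 c3@5, authorship .....
After op 3 (insert('m')): buffer="immdmwmhm" (len 9), cursors c4@3 c1@5 c2@7 c3@9, authorship ..4.1.2.3
After op 4 (insert('e')): buffer="immedmewmehme" (len 13), cursors c4@4 c1@7 c2@10 c3@13, authorship ..44.11.22.33
After op 5 (move_right): buffer="immedmewmehme" (len 13), cursors c4@5 c1@8 c2@11 c3@13, authorship ..44.11.22.33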